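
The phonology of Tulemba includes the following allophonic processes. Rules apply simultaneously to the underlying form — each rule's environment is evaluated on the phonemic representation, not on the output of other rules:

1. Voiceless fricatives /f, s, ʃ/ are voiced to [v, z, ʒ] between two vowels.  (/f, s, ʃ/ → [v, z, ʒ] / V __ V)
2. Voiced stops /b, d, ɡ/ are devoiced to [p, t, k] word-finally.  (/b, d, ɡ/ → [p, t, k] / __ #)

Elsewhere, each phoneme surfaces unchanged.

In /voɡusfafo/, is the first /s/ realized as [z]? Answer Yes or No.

/s/ (between /u/ and /f/) is in the target of rule 1 but the environment (between two vowels) is not met → [s].
The actual realization is [s], not [z].

No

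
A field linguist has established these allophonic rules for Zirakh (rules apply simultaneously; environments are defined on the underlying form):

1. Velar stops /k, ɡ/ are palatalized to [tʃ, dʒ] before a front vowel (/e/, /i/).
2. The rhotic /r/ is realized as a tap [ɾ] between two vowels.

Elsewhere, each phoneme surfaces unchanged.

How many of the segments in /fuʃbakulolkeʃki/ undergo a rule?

Segments that undergo a rule: /k/ → [tʃ] (rule 1); /k/ → [tʃ] (rule 1).
All other segments surface unchanged.

2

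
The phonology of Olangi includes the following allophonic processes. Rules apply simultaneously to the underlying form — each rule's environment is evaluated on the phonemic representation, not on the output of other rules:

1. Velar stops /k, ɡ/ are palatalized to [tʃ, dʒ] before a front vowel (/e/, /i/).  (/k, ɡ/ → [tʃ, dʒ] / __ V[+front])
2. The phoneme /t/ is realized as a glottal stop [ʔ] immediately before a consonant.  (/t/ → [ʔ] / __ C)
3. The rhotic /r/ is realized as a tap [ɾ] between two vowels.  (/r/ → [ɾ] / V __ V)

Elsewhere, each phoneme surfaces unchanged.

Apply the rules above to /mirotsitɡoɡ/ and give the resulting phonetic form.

[miɾoʔsiʔɡoɡ]

/m/ stays [m].
/i/ (between /m/ and /r/) is unaffected → [i].
/r/ — between /i/ and /o/, between two vowels — surfaces as [ɾ] (rule 3).
/o/ stays [o].
/t/ meets the environment for rule 2 (immediately before a consonant) → [ʔ].
/s/ — not in any rule's target class → [s].
/i/ (between /s/ and /t/): no rule targets it → [i].
/t/ meets the environment for rule 2 (immediately before a consonant) → [ʔ].
/ɡ/ (between /t/ and /o/): rule 1 targets it, but not before a front vowel → unchanged [ɡ].
/o/ (between /ɡ/ and /ɡ/): no rule targets it → [o].
/ɡ/ (word-final): rule 1 targets it, but not before a front vowel → unchanged [ɡ].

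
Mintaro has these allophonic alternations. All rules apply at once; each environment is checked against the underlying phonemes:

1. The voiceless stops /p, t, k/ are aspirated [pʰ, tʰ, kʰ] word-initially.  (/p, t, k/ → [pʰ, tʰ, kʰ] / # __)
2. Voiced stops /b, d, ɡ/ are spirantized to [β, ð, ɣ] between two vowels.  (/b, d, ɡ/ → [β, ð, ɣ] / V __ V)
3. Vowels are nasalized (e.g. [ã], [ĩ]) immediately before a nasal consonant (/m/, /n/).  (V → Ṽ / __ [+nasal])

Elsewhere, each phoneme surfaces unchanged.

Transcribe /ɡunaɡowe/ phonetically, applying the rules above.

/ɡ/ — word-initial; rule 2 does not apply here → [ɡ].
/u/ — between /ɡ/ and /n/, before a nasal consonant — surfaces as [ũ] (rule 3).
/a/ (between /n/ and /ɡ/): rule 3 targets it, but not before a nasal consonant → unchanged [a].
/ɡ/ meets the environment for rule 2 (between two vowels) → [ɣ].
/o/ — between /ɡ/ and /w/; rule 3 does not apply here → [o].
/e/ — word-final; rule 3 does not apply here → [e].

[ɡũnaɣowe]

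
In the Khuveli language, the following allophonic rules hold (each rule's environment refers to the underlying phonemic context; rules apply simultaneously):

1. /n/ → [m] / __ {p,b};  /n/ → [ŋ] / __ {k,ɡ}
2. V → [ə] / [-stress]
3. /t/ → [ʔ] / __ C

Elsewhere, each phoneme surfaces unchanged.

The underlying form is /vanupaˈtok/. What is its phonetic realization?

/v/ — not in any rule's target class → [v].
Rule 2 applies to /a/ (between /v/ and /n/: in an unstressed syllable) → [ə].
/n/ (between /a/ and /u/) is in the target of rule 1 but the environment (before a labial or velar stop) is not met → [n].
Rule 2 applies to /u/ (between /n/ and /p/: in an unstressed syllable) → [ə].
/p/ (between /u/ and /a/): no rule targets it → [p].
/a/ (between /p/ and /t/) occurs in an unstressed syllable → [ə] by rule 2.
/t/ (between /a/ and /o/) fails the environment for rule 3, so it stays [t].
/o/ (between /t/ and /k/) is in the target of rule 2 but the environment (in an unstressed syllable) is not met → [o].
/k/ (word-final): no rule targets it → [k].

[vənəpəˈtok]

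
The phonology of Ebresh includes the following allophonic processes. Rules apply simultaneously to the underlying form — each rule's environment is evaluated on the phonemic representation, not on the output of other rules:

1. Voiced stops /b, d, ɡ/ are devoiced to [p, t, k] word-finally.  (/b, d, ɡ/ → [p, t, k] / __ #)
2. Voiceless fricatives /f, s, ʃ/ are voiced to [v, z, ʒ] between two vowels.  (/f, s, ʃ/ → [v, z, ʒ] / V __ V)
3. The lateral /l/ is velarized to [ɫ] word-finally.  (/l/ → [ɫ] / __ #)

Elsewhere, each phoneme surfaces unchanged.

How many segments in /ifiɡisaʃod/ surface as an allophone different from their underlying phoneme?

Segments that undergo a rule: /f/ → [v] (rule 2); /s/ → [z] (rule 2); /ʃ/ → [ʒ] (rule 2); /d/ → [t] (rule 1).
All other segments surface unchanged.

4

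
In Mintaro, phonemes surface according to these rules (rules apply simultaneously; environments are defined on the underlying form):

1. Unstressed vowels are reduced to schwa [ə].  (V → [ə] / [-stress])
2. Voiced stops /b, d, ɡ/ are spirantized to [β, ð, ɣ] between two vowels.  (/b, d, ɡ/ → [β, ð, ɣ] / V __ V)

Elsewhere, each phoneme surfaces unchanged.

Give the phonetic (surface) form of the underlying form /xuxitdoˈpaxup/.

/x/ (word-initial) is unaffected → [x].
/u/ — between /x/ and /x/, in an unstressed syllable — surfaces as [ə] (rule 1).
/x/ stays [x].
/i/ meets the environment for rule 1 (in an unstressed syllable) → [ə].
/t/ stays [t].
/d/ — between /t/ and /o/; rule 2 does not apply here → [d].
/o/ meets the environment for rule 1 (in an unstressed syllable) → [ə].
/p/ (between /o/ and /a/) is unaffected → [p].
/a/ (between /p/ and /x/) is in the target of rule 1 but the environment (in an unstressed syllable) is not met → [a].
/x/ (between /a/ and /u/): no rule targets it → [x].
Rule 1 applies to /u/ (between /x/ and /p/: in an unstressed syllable) → [ə].
/p/ — not in any rule's target class → [p].

[xəxətdəˈpaxəp]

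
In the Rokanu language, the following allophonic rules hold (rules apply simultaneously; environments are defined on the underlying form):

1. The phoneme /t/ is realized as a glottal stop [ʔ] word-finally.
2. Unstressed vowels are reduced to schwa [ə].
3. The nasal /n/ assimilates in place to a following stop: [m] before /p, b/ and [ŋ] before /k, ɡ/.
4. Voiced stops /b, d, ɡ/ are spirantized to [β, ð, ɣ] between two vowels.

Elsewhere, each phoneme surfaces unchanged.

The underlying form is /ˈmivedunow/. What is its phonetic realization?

/i/ (between /m/ and /v/) fails the environment for rule 2, so it stays [i].
/e/ meets the environment for rule 2 (in an unstressed syllable) → [ə].
/d/ meets the environment for rule 4 (between two vowels) → [ð].
/u/ meets the environment for rule 2 (in an unstressed syllable) → [ə].
/n/ (between /u/ and /o/): rule 3 targets it, but not before a labial or velar stop → unchanged [n].
Rule 2 applies to /o/ (between /n/ and /w/: in an unstressed syllable) → [ə].

[ˈmivəðənəw]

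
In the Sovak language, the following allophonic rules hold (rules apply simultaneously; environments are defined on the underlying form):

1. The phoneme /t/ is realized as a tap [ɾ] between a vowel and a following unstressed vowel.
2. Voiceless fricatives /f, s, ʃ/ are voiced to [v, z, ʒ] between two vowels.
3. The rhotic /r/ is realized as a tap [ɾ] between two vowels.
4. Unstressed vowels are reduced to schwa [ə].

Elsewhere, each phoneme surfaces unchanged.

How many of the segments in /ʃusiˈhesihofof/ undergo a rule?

Segments that undergo a rule: /u/ → [ə] (rule 4); /s/ → [z] (rule 2); /i/ → [ə] (rule 4); /s/ → [z] (rule 2); /i/ → [ə] (rule 4); /o/ → [ə] (rule 4); /f/ → [v] (rule 2); /o/ → [ə] (rule 4).
All other segments surface unchanged.

8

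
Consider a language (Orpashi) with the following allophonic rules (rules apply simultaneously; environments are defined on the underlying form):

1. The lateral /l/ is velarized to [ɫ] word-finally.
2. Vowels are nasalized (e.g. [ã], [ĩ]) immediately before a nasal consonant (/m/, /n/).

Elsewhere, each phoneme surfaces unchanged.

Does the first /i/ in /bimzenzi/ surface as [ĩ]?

Rule 2 applies to /i/ (between /b/ and /m/: before a nasal consonant) → [ĩ].
The actual realization is [ĩ], which matches [ĩ].

Yes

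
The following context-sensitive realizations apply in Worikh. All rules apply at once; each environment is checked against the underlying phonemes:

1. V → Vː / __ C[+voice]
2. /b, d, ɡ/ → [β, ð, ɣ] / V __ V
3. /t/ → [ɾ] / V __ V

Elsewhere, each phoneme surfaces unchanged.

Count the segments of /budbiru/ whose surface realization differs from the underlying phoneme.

2

Segments that undergo a rule: /u/ → [uː] (rule 1); /i/ → [iː] (rule 1).
All other segments surface unchanged.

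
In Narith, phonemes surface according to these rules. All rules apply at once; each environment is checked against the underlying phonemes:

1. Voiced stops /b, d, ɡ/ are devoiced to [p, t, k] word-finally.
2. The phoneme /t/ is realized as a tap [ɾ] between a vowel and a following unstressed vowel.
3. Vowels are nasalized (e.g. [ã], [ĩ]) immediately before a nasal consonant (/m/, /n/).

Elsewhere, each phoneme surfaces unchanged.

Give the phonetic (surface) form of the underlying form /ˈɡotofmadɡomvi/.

[ˈɡoɾofmadɡõmvi]

/ɡ/ (word-initial) fails the environment for rule 1, so it stays [ɡ].
/o/ (between /ɡ/ and /t/) is in the target of rule 3 but the environment (before a nasal consonant) is not met → [o].
/t/ — between /o/ and /o/, between a vowel and a following unstressed vowel — surfaces as [ɾ] (rule 2).
/o/ (between /t/ and /f/) fails the environment for rule 3, so it stays [o].
/f/ stays [f].
/m/ — not in any rule's target class → [m].
/a/ (between /m/ and /d/) fails the environment for rule 3, so it stays [a].
/d/ (between /a/ and /ɡ/): rule 1 targets it, but not word-finally → unchanged [d].
/ɡ/ (between /d/ and /o/): rule 1 targets it, but not word-finally → unchanged [ɡ].
/o/ meets the environment for rule 3 (before a nasal consonant) → [õ].
/m/ (between /o/ and /v/) is unaffected → [m].
/v/ — not in any rule's target class → [v].
/i/ — word-final; rule 3 does not apply here → [i].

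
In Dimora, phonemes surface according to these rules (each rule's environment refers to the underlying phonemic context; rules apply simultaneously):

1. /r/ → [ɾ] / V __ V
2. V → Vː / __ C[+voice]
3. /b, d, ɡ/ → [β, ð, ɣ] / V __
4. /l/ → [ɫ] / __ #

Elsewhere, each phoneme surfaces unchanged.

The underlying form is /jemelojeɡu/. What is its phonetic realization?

[jeːmeːloːjeːɣu]

/j/ — not in any rule's target class → [j].
/e/ (between /j/ and /m/): before a voiced consonant, so rule 2 applies → [eː].
/m/ stays [m].
/e/ (between /m/ and /l/): before a voiced consonant, so rule 2 applies → [eː].
/l/ — between /e/ and /o/; rule 4 does not apply here → [l].
/o/ (between /l/ and /j/): before a voiced consonant, so rule 2 applies → [oː].
/j/ stays [j].
/e/ (between /j/ and /ɡ/) occurs before a voiced consonant → [eː] by rule 2.
/ɡ/ (between /e/ and /u/): immediately after a vowel, so rule 3 applies → [ɣ].
/u/ (word-final): rule 2 targets it, but not before a voiced consonant → unchanged [u].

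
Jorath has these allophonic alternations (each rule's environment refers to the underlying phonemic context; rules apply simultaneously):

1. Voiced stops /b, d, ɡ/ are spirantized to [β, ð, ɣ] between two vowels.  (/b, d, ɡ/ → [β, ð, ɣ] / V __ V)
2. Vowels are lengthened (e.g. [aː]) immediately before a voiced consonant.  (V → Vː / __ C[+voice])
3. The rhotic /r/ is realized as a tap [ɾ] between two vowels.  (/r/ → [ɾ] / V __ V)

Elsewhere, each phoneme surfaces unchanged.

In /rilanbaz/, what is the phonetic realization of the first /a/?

[aː]

/a/ (between /l/ and /n/): before a voiced consonant, so rule 2 applies → [aː].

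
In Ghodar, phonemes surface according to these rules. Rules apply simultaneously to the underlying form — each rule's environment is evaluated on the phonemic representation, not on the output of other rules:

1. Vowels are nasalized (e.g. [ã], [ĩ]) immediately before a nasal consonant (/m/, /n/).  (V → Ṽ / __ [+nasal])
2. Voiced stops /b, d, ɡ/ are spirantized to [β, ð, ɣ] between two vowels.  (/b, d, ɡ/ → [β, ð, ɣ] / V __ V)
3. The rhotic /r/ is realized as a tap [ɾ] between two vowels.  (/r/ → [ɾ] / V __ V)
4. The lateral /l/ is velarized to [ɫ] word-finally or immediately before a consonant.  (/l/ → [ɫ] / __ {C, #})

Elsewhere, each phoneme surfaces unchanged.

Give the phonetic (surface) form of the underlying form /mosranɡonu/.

/m/ — not in any rule's target class → [m].
/o/ (between /m/ and /s/) fails the environment for rule 1, so it stays [o].
/s/ (between /o/ and /r/): no rule targets it → [s].
/r/ (between /s/ and /a/) fails the environment for rule 3, so it stays [r].
/a/ — between /r/ and /n/, before a nasal consonant — surfaces as [ã] (rule 1).
/n/ (between /a/ and /ɡ/): no rule targets it → [n].
/ɡ/ (between /n/ and /o/) is in the target of rule 2 but the environment (between two vowels) is not met → [ɡ].
/o/ — between /ɡ/ and /n/, before a nasal consonant — surfaces as [õ] (rule 1).
/n/ (between /o/ and /u/): no rule targets it → [n].
/u/ (word-final) fails the environment for rule 1, so it stays [u].

[mosrãnɡõnu]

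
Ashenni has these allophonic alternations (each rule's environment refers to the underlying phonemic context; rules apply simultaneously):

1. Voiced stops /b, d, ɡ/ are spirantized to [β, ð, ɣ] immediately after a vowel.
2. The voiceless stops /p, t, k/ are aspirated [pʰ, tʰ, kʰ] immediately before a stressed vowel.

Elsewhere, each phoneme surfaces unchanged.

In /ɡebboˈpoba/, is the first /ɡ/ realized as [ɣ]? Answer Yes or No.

/ɡ/ (word-initial) fails the environment for rule 1, so it stays [ɡ].
The actual realization is [ɡ], not [ɣ].

No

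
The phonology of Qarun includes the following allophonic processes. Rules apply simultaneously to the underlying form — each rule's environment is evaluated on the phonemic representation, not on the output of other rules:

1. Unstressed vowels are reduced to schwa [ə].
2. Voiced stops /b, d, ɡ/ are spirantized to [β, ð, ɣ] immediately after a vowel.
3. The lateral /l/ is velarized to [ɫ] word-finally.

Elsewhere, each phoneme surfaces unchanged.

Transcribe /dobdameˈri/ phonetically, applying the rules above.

[dəβdəməˈri]

/d/ (word-initial) is in the target of rule 2 but the environment (immediately after a vowel) is not met → [d].
/o/ (between /d/ and /b/): in an unstressed syllable, so rule 1 applies → [ə].
/b/ (between /o/ and /d/) occurs immediately after a vowel → [β] by rule 2.
/d/ (between /b/ and /a/): rule 2 targets it, but not immediately after a vowel → unchanged [d].
/a/ meets the environment for rule 1 (in an unstressed syllable) → [ə].
/m/ (between /a/ and /e/) is unaffected → [m].
/e/ (between /m/ and /r/) occurs in an unstressed syllable → [ə] by rule 1.
/r/ (between /e/ and /i/): no rule targets it → [r].
/i/ — word-final; rule 1 does not apply here → [i].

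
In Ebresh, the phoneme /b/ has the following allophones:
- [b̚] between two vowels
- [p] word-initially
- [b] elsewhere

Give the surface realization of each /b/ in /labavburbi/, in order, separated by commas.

Occurrence 1 (position 3): between two vowels → [b̚].
Occurrence 2 (position 6): no conditioning environment matches → elsewhere allophone [b].
Occurrence 3 (position 9): no conditioning environment matches → elsewhere allophone [b].

[b̚], [b], [b]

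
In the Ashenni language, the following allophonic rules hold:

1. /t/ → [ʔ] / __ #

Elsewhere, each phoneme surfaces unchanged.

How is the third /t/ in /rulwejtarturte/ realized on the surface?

[t]

/t/ (between /r/ and /e/): rule 1 targets it, but not word-finally → unchanged [t].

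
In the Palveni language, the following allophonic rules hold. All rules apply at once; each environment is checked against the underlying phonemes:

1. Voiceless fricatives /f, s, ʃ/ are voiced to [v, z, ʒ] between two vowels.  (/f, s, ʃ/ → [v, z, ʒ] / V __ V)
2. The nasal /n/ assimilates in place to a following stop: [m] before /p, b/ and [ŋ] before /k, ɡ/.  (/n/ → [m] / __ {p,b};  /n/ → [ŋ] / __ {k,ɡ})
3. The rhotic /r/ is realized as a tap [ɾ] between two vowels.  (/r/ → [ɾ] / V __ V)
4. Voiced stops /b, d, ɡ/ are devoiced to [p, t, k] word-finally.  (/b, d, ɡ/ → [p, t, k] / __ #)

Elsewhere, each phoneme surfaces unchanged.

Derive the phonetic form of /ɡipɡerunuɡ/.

[ɡipɡeɾunuk]

/ɡ/ (word-initial): rule 4 targets it, but not word-finally → unchanged [ɡ].
/i/ — not in any rule's target class → [i].
/p/ stays [p].
/ɡ/ (between /p/ and /e/) fails the environment for rule 4, so it stays [ɡ].
/e/ stays [e].
/r/ meets the environment for rule 3 (between two vowels) → [ɾ].
/u/ — not in any rule's target class → [u].
/n/ — between /u/ and /u/; rule 2 does not apply here → [n].
/u/ (between /n/ and /ɡ/) is unaffected → [u].
/ɡ/ (word-final) occurs word-finally → [k] by rule 4.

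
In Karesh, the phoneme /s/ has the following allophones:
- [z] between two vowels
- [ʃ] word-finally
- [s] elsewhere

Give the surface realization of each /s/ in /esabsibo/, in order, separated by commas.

Occurrence 1 (position 2): between two vowels → [z].
Occurrence 2 (position 5): no conditioning environment matches → elsewhere allophone [s].

[z], [s]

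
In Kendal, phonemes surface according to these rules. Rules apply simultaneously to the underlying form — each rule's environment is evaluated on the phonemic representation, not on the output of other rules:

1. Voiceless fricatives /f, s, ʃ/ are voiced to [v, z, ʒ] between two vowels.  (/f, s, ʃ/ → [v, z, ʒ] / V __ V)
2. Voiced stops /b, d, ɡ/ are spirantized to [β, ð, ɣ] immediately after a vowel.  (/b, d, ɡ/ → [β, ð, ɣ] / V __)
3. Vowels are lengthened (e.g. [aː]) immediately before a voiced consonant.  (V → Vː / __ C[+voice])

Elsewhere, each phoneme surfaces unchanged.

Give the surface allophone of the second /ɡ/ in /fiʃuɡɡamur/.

[ɡ]

/ɡ/ — between /ɡ/ and /a/; rule 2 does not apply here → [ɡ].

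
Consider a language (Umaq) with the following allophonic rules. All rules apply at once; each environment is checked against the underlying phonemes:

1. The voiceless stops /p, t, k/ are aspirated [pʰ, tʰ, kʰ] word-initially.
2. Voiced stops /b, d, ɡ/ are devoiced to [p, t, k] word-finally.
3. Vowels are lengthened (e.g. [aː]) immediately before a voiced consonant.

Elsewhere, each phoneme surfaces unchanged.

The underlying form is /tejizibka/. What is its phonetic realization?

[tʰeːjiːziːbka]

/t/ (word-initial) occurs word-initially → [tʰ] by rule 1.
/e/ — between /t/ and /j/, before a voiced consonant — surfaces as [eː] (rule 3).
/j/ (between /e/ and /i/) is unaffected → [j].
/i/ meets the environment for rule 3 (before a voiced consonant) → [iː].
/z/ stays [z].
/i/ meets the environment for rule 3 (before a voiced consonant) → [iː].
/b/ (between /i/ and /k/) fails the environment for rule 2, so it stays [b].
/k/ (between /b/ and /a/): rule 1 targets it, but not word-initially → unchanged [k].
/a/ (word-final): rule 3 targets it, but not before a voiced consonant → unchanged [a].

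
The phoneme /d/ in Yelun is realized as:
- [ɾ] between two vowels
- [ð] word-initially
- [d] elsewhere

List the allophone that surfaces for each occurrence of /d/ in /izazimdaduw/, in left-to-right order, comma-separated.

[d], [ɾ]

Occurrence 1 (position 7): no conditioning environment matches → elsewhere allophone [d].
Occurrence 2 (position 9): between two vowels → [ɾ].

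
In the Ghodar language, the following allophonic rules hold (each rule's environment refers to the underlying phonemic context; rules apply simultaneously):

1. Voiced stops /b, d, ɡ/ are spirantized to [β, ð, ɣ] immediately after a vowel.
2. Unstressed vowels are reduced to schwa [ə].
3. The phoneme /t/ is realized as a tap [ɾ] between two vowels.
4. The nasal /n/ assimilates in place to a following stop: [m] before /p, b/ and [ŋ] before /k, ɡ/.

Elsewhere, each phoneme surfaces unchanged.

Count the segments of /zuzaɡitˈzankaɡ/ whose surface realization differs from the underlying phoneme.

7

Segments that undergo a rule: /u/ → [ə] (rule 2); /a/ → [ə] (rule 2); /ɡ/ → [ɣ] (rule 1); /i/ → [ə] (rule 2); /n/ → [ŋ] (rule 4); /a/ → [ə] (rule 2); /ɡ/ → [ɣ] (rule 1).
All other segments surface unchanged.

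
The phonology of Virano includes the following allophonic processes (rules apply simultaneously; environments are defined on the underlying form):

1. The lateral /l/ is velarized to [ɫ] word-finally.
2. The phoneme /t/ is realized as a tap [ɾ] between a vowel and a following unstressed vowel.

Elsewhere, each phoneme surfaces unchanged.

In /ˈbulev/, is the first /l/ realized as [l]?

/l/ (between /u/ and /e/) is in the target of rule 1 but the environment (word-finally) is not met → [l].
The actual realization is [l], which matches [l].

Yes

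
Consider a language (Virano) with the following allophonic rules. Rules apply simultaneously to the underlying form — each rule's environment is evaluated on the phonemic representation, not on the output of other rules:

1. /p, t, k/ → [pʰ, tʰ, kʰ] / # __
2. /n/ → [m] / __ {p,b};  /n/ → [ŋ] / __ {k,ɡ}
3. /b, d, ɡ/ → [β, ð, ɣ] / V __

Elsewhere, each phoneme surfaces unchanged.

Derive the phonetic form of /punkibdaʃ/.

[pʰuŋkiβdaʃ]

/p/ (word-initial) occurs word-initially → [pʰ] by rule 1.
/u/ (between /p/ and /n/) is unaffected → [u].
Rule 2 applies to /n/ (between /u/ and /k/: before a labial or velar stop) → [ŋ].
/k/ (between /n/ and /i/) is in the target of rule 1 but the environment (word-initially) is not met → [k].
/i/ (between /k/ and /b/): no rule targets it → [i].
/b/ meets the environment for rule 3 (immediately after a vowel) → [β].
/d/ — between /b/ and /a/; rule 3 does not apply here → [d].
/a/ (between /d/ and /ʃ/) is unaffected → [a].
/ʃ/ (word-final) is unaffected → [ʃ].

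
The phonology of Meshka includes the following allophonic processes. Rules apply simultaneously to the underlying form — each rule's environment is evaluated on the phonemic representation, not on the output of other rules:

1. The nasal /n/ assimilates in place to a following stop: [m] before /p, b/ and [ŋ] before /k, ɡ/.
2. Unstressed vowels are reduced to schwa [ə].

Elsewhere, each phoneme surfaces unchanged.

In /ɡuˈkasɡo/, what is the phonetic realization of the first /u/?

[ə]

/u/ — between /ɡ/ and /k/, in an unstressed syllable — surfaces as [ə] (rule 2).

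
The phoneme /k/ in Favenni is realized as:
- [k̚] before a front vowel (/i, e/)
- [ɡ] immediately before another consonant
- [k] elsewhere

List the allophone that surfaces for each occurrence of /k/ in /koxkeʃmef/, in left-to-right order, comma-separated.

Occurrence 1 (position 1): no conditioning environment matches → elsewhere allophone [k].
Occurrence 2 (position 4): before a front vowel (/i, e/) → [k̚].

[k], [k̚]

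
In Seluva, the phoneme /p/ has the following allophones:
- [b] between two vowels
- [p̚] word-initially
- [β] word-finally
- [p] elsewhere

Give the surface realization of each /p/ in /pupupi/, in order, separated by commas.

Occurrence 1 (position 1): word-initially → [p̚].
Occurrence 2 (position 3): between two vowels → [b].
Occurrence 3 (position 5): between two vowels → [b].

[p̚], [b], [b]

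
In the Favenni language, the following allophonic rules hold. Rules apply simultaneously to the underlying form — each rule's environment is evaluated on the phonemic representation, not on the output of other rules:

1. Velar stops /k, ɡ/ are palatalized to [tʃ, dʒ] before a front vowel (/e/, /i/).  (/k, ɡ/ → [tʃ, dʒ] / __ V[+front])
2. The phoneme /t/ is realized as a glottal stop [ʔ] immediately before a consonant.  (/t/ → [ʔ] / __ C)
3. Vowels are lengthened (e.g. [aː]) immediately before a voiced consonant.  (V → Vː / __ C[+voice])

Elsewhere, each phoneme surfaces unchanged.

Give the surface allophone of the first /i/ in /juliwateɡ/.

/i/ — between /l/ and /w/, before a voiced consonant — surfaces as [iː] (rule 3).

[iː]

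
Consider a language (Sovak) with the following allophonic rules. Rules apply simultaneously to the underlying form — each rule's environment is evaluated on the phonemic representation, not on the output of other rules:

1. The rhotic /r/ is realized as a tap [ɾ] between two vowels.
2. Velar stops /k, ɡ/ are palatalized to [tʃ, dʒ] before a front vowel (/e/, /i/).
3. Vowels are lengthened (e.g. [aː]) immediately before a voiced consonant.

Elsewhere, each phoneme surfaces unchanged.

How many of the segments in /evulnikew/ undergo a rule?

Segments that undergo a rule: /e/ → [eː] (rule 3); /u/ → [uː] (rule 3); /k/ → [tʃ] (rule 2); /e/ → [eː] (rule 3).
All other segments surface unchanged.

4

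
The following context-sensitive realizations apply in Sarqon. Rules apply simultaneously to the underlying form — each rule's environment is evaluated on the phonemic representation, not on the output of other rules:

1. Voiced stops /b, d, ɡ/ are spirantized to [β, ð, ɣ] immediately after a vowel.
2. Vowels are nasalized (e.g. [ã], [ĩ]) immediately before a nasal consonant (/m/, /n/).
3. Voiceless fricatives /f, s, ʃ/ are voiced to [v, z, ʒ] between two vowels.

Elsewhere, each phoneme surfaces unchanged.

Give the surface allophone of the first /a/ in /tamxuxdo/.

[ã]

/a/ — between /t/ and /m/, before a nasal consonant — surfaces as [ã] (rule 2).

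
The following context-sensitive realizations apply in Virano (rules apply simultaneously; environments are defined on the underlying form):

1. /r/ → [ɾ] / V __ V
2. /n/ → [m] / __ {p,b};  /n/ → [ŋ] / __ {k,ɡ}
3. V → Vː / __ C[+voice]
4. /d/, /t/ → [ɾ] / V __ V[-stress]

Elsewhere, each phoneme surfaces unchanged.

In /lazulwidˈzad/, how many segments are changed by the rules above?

4

Segments that undergo a rule: /a/ → [aː] (rule 3); /u/ → [uː] (rule 3); /i/ → [iː] (rule 3); /a/ → [aː] (rule 3).
All other segments surface unchanged.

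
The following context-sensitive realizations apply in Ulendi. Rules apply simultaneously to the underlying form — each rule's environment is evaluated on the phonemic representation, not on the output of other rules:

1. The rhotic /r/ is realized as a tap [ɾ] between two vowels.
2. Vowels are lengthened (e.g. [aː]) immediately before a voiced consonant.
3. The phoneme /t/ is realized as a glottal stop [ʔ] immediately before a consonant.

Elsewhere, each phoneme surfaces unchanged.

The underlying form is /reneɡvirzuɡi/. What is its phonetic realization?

/r/ (word-initial) fails the environment for rule 1, so it stays [r].
/e/ (between /r/ and /n/) occurs before a voiced consonant → [eː] by rule 2.
/e/ — between /n/ and /ɡ/, before a voiced consonant — surfaces as [eː] (rule 2).
/i/ — between /v/ and /r/, before a voiced consonant — surfaces as [iː] (rule 2).
/r/ — between /i/ and /z/; rule 1 does not apply here → [r].
/u/ (between /z/ and /ɡ/): before a voiced consonant, so rule 2 applies → [uː].
/i/ (word-final): rule 2 targets it, but not before a voiced consonant → unchanged [i].

[reːneːɡviːrzuːɡi]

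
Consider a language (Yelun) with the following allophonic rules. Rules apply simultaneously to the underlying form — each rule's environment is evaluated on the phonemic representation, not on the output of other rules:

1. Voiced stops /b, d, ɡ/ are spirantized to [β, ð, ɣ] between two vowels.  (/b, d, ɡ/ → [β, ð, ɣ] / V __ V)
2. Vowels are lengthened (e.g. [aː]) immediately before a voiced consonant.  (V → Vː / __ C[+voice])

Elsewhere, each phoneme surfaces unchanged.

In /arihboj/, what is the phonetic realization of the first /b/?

[b]

/b/ — between /h/ and /o/; rule 1 does not apply here → [b].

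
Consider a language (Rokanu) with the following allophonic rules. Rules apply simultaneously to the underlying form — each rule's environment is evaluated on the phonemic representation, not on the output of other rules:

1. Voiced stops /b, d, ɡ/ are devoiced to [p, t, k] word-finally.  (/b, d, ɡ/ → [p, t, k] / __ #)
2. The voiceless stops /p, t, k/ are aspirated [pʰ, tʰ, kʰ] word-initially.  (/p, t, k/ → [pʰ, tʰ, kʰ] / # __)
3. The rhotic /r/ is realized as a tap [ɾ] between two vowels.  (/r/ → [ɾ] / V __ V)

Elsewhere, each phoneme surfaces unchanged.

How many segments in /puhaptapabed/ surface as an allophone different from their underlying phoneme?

2

Segments that undergo a rule: /p/ → [pʰ] (rule 2); /d/ → [t] (rule 1).
All other segments surface unchanged.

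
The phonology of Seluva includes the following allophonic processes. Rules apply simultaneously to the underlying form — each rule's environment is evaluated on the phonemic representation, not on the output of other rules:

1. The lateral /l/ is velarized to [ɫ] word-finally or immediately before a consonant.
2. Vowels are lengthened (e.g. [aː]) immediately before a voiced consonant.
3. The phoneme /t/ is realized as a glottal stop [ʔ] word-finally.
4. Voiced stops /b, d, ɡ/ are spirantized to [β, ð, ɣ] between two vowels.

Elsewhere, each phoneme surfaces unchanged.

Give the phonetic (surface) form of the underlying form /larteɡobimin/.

[laːrteːɣoːβiːmiːn]

/l/ — word-initial; rule 1 does not apply here → [l].
/a/ — between /l/ and /r/, before a voiced consonant — surfaces as [aː] (rule 2).
/r/ (between /a/ and /t/): no rule targets it → [r].
/t/ (between /r/ and /e/): rule 3 targets it, but not word-finally → unchanged [t].
/e/ — between /t/ and /ɡ/, before a voiced consonant — surfaces as [eː] (rule 2).
/ɡ/ meets the environment for rule 4 (between two vowels) → [ɣ].
/o/ (between /ɡ/ and /b/): before a voiced consonant, so rule 2 applies → [oː].
/b/ (between /o/ and /i/) occurs between two vowels → [β] by rule 4.
Rule 2 applies to /i/ (between /b/ and /m/: before a voiced consonant) → [iː].
/m/ — not in any rule's target class → [m].
/i/ (between /m/ and /n/) occurs before a voiced consonant → [iː] by rule 2.
/n/ — not in any rule's target class → [n].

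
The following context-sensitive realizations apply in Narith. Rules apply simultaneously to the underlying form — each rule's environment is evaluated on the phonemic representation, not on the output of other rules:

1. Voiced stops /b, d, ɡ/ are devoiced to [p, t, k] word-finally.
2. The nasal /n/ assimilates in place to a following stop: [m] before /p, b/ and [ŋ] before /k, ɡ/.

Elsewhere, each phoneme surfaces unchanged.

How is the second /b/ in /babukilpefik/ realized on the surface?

/b/ — between /a/ and /u/; rule 1 does not apply here → [b].

[b]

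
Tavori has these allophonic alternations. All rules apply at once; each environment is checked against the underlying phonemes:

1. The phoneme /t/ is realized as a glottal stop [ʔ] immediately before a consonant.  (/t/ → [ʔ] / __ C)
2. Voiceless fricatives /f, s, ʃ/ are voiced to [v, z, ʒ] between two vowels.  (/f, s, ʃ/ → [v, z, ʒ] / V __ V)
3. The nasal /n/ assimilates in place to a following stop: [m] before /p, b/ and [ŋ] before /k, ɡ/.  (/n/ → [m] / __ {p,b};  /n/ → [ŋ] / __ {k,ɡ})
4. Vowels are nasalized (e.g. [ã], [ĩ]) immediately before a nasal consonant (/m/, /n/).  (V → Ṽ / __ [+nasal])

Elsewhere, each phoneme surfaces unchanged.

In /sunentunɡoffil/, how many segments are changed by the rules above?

Segments that undergo a rule: /u/ → [ũ] (rule 4); /e/ → [ẽ] (rule 4); /u/ → [ũ] (rule 4); /n/ → [ŋ] (rule 3).
All other segments surface unchanged.

4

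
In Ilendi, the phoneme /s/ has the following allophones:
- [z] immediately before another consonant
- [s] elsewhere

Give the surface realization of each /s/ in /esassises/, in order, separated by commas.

Occurrence 1 (position 2): no conditioning environment matches → elsewhere allophone [s].
Occurrence 2 (position 4): immediately before another consonant → [z].
Occurrence 3 (position 5): no conditioning environment matches → elsewhere allophone [s].
Occurrence 4 (position 7): no conditioning environment matches → elsewhere allophone [s].
Occurrence 5 (position 9): no conditioning environment matches → elsewhere allophone [s].

[s], [z], [s], [s], [s]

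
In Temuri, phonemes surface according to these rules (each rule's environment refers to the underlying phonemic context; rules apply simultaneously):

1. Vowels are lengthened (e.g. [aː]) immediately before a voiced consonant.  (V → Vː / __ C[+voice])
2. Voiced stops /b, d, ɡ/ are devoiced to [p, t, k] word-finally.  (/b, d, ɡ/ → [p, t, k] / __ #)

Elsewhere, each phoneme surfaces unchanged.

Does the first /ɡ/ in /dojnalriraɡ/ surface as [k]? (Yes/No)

Yes

/ɡ/ (word-final) occurs word-finally → [k] by rule 2.
The actual realization is [k], which matches [k].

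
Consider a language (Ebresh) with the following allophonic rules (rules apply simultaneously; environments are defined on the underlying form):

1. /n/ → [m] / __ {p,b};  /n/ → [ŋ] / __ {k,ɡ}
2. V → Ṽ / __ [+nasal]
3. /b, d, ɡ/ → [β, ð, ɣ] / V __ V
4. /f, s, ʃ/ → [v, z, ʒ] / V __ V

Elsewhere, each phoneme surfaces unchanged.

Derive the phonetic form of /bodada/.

[boðaða]

/b/ — word-initial; rule 3 does not apply here → [b].
/o/ (between /b/ and /d/) fails the environment for rule 2, so it stays [o].
/d/ (between /o/ and /a/) occurs between two vowels → [ð] by rule 3.
/a/ (between /d/ and /d/) fails the environment for rule 2, so it stays [a].
/d/ — between /a/ and /a/, between two vowels — surfaces as [ð] (rule 3).
/a/ — word-final; rule 2 does not apply here → [a].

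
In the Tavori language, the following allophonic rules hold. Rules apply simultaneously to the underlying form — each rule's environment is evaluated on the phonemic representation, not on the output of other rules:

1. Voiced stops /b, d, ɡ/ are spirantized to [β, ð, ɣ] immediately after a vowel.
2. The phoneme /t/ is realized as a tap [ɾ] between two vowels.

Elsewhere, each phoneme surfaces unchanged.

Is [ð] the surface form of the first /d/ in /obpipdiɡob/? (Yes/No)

/d/ (between /p/ and /i/) is in the target of rule 1 but the environment (immediately after a vowel) is not met → [d].
The actual realization is [d], not [ð].

No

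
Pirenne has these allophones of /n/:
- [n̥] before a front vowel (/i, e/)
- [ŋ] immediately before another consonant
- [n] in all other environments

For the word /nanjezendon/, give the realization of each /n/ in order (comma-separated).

[n], [ŋ], [ŋ], [n]

Occurrence 1 (position 1): no conditioning environment matches → elsewhere allophone [n].
Occurrence 2 (position 3): immediately before another consonant → [ŋ].
Occurrence 3 (position 8): immediately before another consonant → [ŋ].
Occurrence 4 (position 11): no conditioning environment matches → elsewhere allophone [n].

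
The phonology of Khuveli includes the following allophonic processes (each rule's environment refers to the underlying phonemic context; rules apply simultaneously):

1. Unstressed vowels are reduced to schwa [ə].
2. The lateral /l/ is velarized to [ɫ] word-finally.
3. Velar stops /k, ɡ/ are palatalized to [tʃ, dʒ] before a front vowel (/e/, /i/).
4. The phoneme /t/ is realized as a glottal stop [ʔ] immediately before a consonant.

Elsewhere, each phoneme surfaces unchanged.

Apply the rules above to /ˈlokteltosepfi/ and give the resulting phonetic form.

[ˈloktəltəsəpfə]

/l/ (word-initial) fails the environment for rule 2, so it stays [l].
/o/ (between /l/ and /k/) fails the environment for rule 1, so it stays [o].
/k/ (between /o/ and /t/): rule 3 targets it, but not before a front vowel → unchanged [k].
/t/ (between /k/ and /e/) is in the target of rule 4 but the environment (immediately before a consonant) is not met → [t].
Rule 1 applies to /e/ (between /t/ and /l/: in an unstressed syllable) → [ə].
/l/ (between /e/ and /t/): rule 2 targets it, but not word-finally → unchanged [l].
/t/ (between /l/ and /o/) fails the environment for rule 4, so it stays [t].
/o/ (between /t/ and /s/) occurs in an unstressed syllable → [ə] by rule 1.
/s/ (between /o/ and /e/): no rule targets it → [s].
/e/ meets the environment for rule 1 (in an unstressed syllable) → [ə].
/p/ (between /e/ and /f/) is unaffected → [p].
/f/ stays [f].
/i/ (word-final): in an unstressed syllable, so rule 1 applies → [ə].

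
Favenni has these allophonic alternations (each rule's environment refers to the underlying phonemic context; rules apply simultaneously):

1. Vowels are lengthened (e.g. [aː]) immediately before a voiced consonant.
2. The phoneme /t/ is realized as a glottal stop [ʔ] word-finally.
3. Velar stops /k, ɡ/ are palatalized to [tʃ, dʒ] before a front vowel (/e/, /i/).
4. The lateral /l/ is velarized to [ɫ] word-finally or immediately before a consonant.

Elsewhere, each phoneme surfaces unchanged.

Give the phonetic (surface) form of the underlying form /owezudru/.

[oːweːzuːdru]

/o/ (word-initial) occurs before a voiced consonant → [oː] by rule 1.
/w/ stays [w].
/e/ (between /w/ and /z/): before a voiced consonant, so rule 1 applies → [eː].
/z/ — not in any rule's target class → [z].
/u/ — between /z/ and /d/, before a voiced consonant — surfaces as [uː] (rule 1).
/d/ (between /u/ and /r/): no rule targets it → [d].
/r/ — not in any rule's target class → [r].
/u/ (word-final) is in the target of rule 1 but the environment (before a voiced consonant) is not met → [u].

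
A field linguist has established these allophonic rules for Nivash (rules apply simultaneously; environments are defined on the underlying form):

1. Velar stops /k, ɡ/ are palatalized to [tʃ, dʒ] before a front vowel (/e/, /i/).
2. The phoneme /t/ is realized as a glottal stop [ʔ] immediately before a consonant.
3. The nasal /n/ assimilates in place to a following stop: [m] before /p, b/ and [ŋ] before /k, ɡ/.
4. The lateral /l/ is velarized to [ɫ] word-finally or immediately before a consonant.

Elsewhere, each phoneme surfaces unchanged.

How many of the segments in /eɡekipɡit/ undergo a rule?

Segments that undergo a rule: /ɡ/ → [dʒ] (rule 1); /k/ → [tʃ] (rule 1); /ɡ/ → [dʒ] (rule 1).
All other segments surface unchanged.

3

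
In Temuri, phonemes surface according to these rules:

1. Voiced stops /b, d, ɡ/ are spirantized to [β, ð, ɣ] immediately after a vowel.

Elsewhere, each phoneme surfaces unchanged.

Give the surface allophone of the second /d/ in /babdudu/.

[ð]

/d/ (between /u/ and /u/) occurs immediately after a vowel → [ð] by rule 1.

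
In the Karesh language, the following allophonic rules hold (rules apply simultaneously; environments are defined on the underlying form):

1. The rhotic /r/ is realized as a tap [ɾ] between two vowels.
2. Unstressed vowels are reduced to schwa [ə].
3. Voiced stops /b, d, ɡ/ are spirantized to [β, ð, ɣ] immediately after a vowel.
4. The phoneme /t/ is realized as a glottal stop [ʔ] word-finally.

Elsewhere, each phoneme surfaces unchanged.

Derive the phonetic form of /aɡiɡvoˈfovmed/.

[əɣəɣvəˈfovməð]

/a/ — word-initial, in an unstressed syllable — surfaces as [ə] (rule 2).
/ɡ/ (between /a/ and /i/): immediately after a vowel, so rule 3 applies → [ɣ].
/i/ meets the environment for rule 2 (in an unstressed syllable) → [ə].
/ɡ/ meets the environment for rule 3 (immediately after a vowel) → [ɣ].
/v/ stays [v].
/o/ — between /v/ and /f/, in an unstressed syllable — surfaces as [ə] (rule 2).
/f/ — not in any rule's target class → [f].
/o/ (between /f/ and /v/) is in the target of rule 2 but the environment (in an unstressed syllable) is not met → [o].
/v/ (between /o/ and /m/): no rule targets it → [v].
/m/ (between /v/ and /e/): no rule targets it → [m].
/e/ (between /m/ and /d/) occurs in an unstressed syllable → [ə] by rule 2.
Rule 3 applies to /d/ (word-final: immediately after a vowel) → [ð].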